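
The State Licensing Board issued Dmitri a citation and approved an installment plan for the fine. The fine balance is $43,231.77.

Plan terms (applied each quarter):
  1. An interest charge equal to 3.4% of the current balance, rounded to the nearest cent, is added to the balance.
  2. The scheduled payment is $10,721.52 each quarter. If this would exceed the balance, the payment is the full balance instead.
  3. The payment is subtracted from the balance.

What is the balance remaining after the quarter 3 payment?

$14,522.48

Quarter 1: $43,231.77 +$1,469.88 interest = $44,701.65; pay $10,721.52 → $33,980.13
Quarter 2: $33,980.13 +$1,155.32 interest = $35,135.45; pay $10,721.52 → $24,413.93
Quarter 3: $24,413.93 +$830.07 interest = $25,244.00; pay $10,721.52 → $14,522.48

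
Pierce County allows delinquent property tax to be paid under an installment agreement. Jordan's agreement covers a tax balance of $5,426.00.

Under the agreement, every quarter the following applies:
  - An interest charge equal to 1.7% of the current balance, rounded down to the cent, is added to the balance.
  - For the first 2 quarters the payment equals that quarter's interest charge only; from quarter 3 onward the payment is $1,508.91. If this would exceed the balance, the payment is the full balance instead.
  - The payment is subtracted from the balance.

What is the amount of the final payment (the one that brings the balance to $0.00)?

Quarter 1: $5,426.00 +$92.24 interest = $5,518.24; pay $92.24 → $5,426.00
Quarter 2: $5,426.00 +$92.24 interest = $5,518.24; pay $92.24 → $5,426.00
Quarter 3: $5,426.00 +$92.24 interest = $5,518.24; pay $1,508.91 → $4,009.33
Quarter 4: $4,009.33 +$68.15 interest = $4,077.48; pay $1,508.91 → $2,568.57
Quarter 5: $2,568.57 +$43.66 interest = $2,612.23; pay $1,508.91 → $1,103.32
Quarter 6: $1,103.32 +$18.75 interest = $1,122.07; pay $1,122.07 → $0.00

$1,122.07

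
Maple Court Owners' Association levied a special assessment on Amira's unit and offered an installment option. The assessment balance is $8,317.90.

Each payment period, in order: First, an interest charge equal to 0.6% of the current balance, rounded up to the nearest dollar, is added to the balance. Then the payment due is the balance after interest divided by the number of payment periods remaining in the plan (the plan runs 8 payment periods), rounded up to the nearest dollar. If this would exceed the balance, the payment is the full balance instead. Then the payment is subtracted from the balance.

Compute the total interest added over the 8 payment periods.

Payment period 1: opening $8,317.90; interest $50.00 → $8,367.90; payment $1,046.00; balance $7,321.90
Payment period 2: opening $7,321.90; interest $44.00 → $7,365.90; payment $1,053.00; balance $6,312.90
Payment period 3: opening $6,312.90; interest $38.00 → $6,350.90; payment $1,059.00; balance $5,291.90
Payment period 4: opening $5,291.90; interest $32.00 → $5,323.90; payment $1,065.00; balance $4,258.90
Payment period 5: opening $4,258.90; interest $26.00 → $4,284.90; payment $1,072.00; balance $3,212.90
Payment period 6: opening $3,212.90; interest $20.00 → $3,232.90; payment $1,078.00; balance $2,154.90
Payment period 7: opening $2,154.90; interest $13.00 → $2,167.90; payment $1,084.00; balance $1,083.90
Payment period 8: opening $1,083.90; interest $7.00 → $1,090.90; payment $1,090.90; balance $0.00
Total interest: $50.00 + $44.00 + $38.00 + $32.00 + $26.00 + $20.00 + $13.00 + $7.00 = $230.00

$230.00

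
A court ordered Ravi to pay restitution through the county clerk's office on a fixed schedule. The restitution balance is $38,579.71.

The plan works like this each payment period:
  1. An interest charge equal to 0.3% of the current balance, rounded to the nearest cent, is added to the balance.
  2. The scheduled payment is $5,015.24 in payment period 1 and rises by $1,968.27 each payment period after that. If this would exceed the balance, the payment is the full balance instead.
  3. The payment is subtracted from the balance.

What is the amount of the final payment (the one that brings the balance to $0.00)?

$7,081.26

Payment period 1: opening $38,579.71; interest $115.74 → $38,695.45; payment $5,015.24; balance $33,680.21
Payment period 2: opening $33,680.21; interest $101.04 → $33,781.25; payment $6,983.51; balance $26,797.74
Payment period 3: opening $26,797.74; interest $80.39 → $26,878.13; payment $8,951.78; balance $17,926.35
Payment period 4: opening $17,926.35; interest $53.78 → $17,980.13; payment $10,920.05; balance $7,060.08
Payment period 5: opening $7,060.08; interest $21.18 → $7,081.26; payment $7,081.26; balance $0.00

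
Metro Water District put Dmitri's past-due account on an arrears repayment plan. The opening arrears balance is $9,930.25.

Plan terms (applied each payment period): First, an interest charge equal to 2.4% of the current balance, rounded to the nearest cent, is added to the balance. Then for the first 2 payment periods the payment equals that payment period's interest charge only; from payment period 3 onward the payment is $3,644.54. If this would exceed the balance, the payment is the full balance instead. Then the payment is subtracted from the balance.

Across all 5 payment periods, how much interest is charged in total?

# | Opening | Interest | Payment | End bal
1 | $9,930.25 | $238.33 | $238.33 | $9,930.25
2 | $9,930.25 | $238.33 | $238.33 | $9,930.25
3 | $9,930.25 | $238.33 | $3,644.54 | $6,524.04
4 | $6,524.04 | $156.58 | $3,644.54 | $3,036.08
5 | $3,036.08 | $72.87 | $3,108.95 | $0.00
Total interest: $238.33 + $238.33 + $238.33 + $156.58 + $72.87 = $944.44

$944.44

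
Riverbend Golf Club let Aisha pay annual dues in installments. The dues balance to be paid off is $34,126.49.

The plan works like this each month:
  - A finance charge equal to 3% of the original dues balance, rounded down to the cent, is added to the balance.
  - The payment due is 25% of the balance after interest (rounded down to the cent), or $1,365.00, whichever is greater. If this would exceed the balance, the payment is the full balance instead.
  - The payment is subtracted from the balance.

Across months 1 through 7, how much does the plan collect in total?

$34,076.28

Month 1: opening $34,126.49; interest $1,023.79 → $35,150.28; payment $8,787.57; balance $26,362.71
Month 2: opening $26,362.71; interest $1,023.79 → $27,386.50; payment $6,846.62; balance $20,539.88
Month 3: opening $20,539.88; interest $1,023.79 → $21,563.67; payment $5,390.91; balance $16,172.76
Month 4: opening $16,172.76; interest $1,023.79 → $17,196.55; payment $4,299.13; balance $12,897.42
Month 5: opening $12,897.42; interest $1,023.79 → $13,921.21; payment $3,480.30; balance $10,440.91
Month 6: opening $10,440.91; interest $1,023.79 → $11,464.70; payment $2,866.17; balance $8,598.53
Month 7: opening $8,598.53; interest $1,023.79 → $9,622.32; payment $2,405.58; balance $7,216.74
Total paid: $34,076.28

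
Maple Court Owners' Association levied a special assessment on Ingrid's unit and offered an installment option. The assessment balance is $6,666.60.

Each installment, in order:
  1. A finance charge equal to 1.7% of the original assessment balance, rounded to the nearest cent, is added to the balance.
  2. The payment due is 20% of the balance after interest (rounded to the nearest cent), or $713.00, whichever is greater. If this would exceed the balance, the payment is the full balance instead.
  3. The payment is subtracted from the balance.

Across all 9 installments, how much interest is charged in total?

$1,019.97

Installment 1: $6,666.60 +$113.33 interest = $6,779.93; pay $1,355.99 → $5,423.94
Installment 2: $5,423.94 +$113.33 interest = $5,537.27; pay $1,107.45 → $4,429.82
Installment 3: $4,429.82 +$113.33 interest = $4,543.15; pay $908.63 → $3,634.52
Installment 4: $3,634.52 +$113.33 interest = $3,747.85; pay $749.57 → $2,998.28
Installment 5: $2,998.28 +$113.33 interest = $3,111.61; pay $713.00 → $2,398.61
Installment 6: $2,398.61 +$113.33 interest = $2,511.94; pay $713.00 → $1,798.94
Installment 7: $1,798.94 +$113.33 interest = $1,912.27; pay $713.00 → $1,199.27
Installment 8: $1,199.27 +$113.33 interest = $1,312.60; pay $713.00 → $599.60
Installment 9: $599.60 +$113.33 interest = $712.93; pay $712.93 → $0.00
Total interest: $113.33 + $113.33 + $113.33 + $113.33 + $113.33 + $113.33 + $113.33 + $113.33 + $113.33 = $1,019.97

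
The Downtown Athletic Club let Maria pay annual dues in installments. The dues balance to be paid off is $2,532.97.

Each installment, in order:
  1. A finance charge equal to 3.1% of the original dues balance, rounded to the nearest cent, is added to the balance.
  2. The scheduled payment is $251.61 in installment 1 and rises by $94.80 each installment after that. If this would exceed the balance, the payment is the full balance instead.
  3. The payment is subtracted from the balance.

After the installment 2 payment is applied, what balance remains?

Installment 1: $2,532.97 +$78.52 interest = $2,611.49; pay $251.61 → $2,359.88
Installment 2: $2,359.88 +$78.52 interest = $2,438.40; pay $346.41 → $2,091.99

$2,091.99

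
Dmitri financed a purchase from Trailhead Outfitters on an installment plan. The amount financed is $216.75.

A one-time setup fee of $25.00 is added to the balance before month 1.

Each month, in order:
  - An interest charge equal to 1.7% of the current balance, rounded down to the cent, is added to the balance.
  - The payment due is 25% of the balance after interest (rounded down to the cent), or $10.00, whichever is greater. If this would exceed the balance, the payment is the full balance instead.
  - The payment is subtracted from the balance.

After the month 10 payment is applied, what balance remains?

$7.66

Month 1: opening $241.75; interest $4.10 → $245.85; payment $61.46; balance $184.39
Month 2: opening $184.39; interest $3.13 → $187.52; payment $46.88; balance $140.64
Month 3: opening $140.64; interest $2.39 → $143.03; payment $35.75; balance $107.28
Month 4: opening $107.28; interest $1.82 → $109.10; payment $27.27; balance $81.83
Month 5: opening $81.83; interest $1.39 → $83.22; payment $20.80; balance $62.42
Month 6: opening $62.42; interest $1.06 → $63.48; payment $15.87; balance $47.61
Month 7: opening $47.61; interest $0.80 → $48.41; payment $12.10; balance $36.31
Month 8: opening $36.31; interest $0.61 → $36.92; payment $10.00; balance $26.92
Month 9: opening $26.92; interest $0.45 → $27.37; payment $10.00; balance $17.37
Month 10: opening $17.37; interest $0.29 → $17.66; payment $10.00; balance $7.66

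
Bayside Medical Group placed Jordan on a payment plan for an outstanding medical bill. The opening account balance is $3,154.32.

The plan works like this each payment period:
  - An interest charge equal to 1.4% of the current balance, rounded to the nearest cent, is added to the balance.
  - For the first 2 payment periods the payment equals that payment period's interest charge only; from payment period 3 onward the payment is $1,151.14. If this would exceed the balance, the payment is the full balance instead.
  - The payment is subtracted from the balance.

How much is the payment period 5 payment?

$937.81

Payment period 1: opening $3,154.32; interest $44.16 → $3,198.48; payment $44.16; balance $3,154.32
Payment period 2: opening $3,154.32; interest $44.16 → $3,198.48; payment $44.16; balance $3,154.32
Payment period 3: opening $3,154.32; interest $44.16 → $3,198.48; payment $1,151.14; balance $2,047.34
Payment period 4: opening $2,047.34; interest $28.66 → $2,076.00; payment $1,151.14; balance $924.86
Payment period 5: opening $924.86; interest $12.95 → $937.81; payment $937.81; balance $0.00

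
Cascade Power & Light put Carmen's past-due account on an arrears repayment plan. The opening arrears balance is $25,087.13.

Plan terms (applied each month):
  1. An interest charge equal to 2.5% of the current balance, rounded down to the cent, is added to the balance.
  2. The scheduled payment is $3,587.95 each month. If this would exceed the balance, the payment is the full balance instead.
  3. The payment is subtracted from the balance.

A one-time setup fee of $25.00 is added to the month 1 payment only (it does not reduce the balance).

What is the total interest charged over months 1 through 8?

$2,837.91

# | Opening | Interest | Payment | Fee | End bal
1 | $25,087.13 | $627.17 | $3,587.95 | $25.00 | $22,126.35
2 | $22,126.35 | $553.15 | $3,587.95 | — | $19,091.55
3 | $19,091.55 | $477.28 | $3,587.95 | — | $15,980.88
4 | $15,980.88 | $399.52 | $3,587.95 | — | $12,792.45
5 | $12,792.45 | $319.81 | $3,587.95 | — | $9,524.31
6 | $9,524.31 | $238.10 | $3,587.95 | — | $6,174.46
7 | $6,174.46 | $154.36 | $3,587.95 | — | $2,740.87
8 | $2,740.87 | $68.52 | $2,809.39 | — | $0.00
Total interest: $627.17 + $553.15 + $477.28 + $399.52 + $319.81 + $238.10 + $154.36 + $68.52 = $2,837.91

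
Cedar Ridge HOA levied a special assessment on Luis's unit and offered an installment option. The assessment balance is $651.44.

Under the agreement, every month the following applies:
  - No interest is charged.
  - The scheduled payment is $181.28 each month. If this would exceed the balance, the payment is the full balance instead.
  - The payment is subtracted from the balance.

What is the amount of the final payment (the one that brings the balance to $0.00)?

# | Opening | Payment | End bal
1 | $651.44 | $181.28 | $470.16
2 | $470.16 | $181.28 | $288.88
3 | $288.88 | $181.28 | $107.60
4 | $107.60 | $107.60 | $0.00

$107.60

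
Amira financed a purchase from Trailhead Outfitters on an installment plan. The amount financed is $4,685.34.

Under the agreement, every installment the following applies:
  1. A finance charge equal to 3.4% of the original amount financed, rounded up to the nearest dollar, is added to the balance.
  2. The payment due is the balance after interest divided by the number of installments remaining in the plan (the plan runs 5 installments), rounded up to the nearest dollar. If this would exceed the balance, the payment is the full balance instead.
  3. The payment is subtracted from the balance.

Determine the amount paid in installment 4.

Installment 1: $4,685.34 +$160.00 interest = $4,845.34; pay $970.00 → $3,875.34
Installment 2: $3,875.34 +$160.00 interest = $4,035.34; pay $1,009.00 → $3,026.34
Installment 3: $3,026.34 +$160.00 interest = $3,186.34; pay $1,063.00 → $2,123.34
Installment 4: $2,123.34 +$160.00 interest = $2,283.34; pay $1,142.00 → $1,141.34

$1,142.00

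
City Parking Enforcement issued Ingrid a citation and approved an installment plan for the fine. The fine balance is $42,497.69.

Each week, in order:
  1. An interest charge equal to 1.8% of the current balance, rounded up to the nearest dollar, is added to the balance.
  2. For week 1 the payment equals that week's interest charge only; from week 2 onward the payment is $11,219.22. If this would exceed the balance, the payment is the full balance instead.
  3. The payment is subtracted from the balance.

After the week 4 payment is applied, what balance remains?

# | Opening | Interest | Payment | End bal
1 | $42,497.69 | $765.00 | $765.00 | $42,497.69
2 | $42,497.69 | $765.00 | $11,219.22 | $32,043.47
3 | $32,043.47 | $577.00 | $11,219.22 | $21,401.25
4 | $21,401.25 | $386.00 | $11,219.22 | $10,568.03

$10,568.03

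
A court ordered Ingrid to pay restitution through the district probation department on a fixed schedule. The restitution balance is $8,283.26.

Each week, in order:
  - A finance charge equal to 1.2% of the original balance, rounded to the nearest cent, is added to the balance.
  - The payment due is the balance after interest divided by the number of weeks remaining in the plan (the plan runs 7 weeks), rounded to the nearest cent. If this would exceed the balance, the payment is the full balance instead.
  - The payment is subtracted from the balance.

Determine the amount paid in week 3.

$1,233.97

# | Opening | Interest | Payment | End bal
1 | $8,283.26 | $99.40 | $1,197.52 | $7,185.14
2 | $7,185.14 | $99.40 | $1,214.09 | $6,070.45
3 | $6,070.45 | $99.40 | $1,233.97 | $4,935.88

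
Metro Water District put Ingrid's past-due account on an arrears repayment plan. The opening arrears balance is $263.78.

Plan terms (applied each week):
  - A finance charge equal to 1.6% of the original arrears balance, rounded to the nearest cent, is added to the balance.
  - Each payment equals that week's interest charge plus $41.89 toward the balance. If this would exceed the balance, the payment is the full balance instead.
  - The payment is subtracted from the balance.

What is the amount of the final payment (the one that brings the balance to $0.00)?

$16.66

Week 1: opening $263.78; interest $4.22 → $268.00; payment $46.11; balance $221.89
Week 2: opening $221.89; interest $4.22 → $226.11; payment $46.11; balance $180.00
Week 3: opening $180.00; interest $4.22 → $184.22; payment $46.11; balance $138.11
Week 4: opening $138.11; interest $4.22 → $142.33; payment $46.11; balance $96.22
Week 5: opening $96.22; interest $4.22 → $100.44; payment $46.11; balance $54.33
Week 6: opening $54.33; interest $4.22 → $58.55; payment $46.11; balance $12.44
Week 7: opening $12.44; interest $4.22 → $16.66; payment $16.66; balance $0.00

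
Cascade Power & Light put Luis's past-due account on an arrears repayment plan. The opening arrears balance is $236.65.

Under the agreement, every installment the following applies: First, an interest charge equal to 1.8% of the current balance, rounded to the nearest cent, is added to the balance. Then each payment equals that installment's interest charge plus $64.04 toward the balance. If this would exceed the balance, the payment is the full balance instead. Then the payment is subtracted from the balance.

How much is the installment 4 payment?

# | Opening | Interest | Payment | End bal
1 | $236.65 | $4.26 | $68.30 | $172.61
2 | $172.61 | $3.11 | $67.15 | $108.57
3 | $108.57 | $1.95 | $65.99 | $44.53
4 | $44.53 | $0.80 | $45.33 | $0.00

$45.33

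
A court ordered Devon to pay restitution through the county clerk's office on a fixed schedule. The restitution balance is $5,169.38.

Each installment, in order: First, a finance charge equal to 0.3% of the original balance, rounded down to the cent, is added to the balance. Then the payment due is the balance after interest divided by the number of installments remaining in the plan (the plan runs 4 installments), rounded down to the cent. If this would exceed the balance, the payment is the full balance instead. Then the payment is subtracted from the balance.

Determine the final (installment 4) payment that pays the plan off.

# | Opening | Interest | Payment | End bal
1 | $5,169.38 | $15.50 | $1,296.22 | $3,888.66
2 | $3,888.66 | $15.50 | $1,301.38 | $2,602.78
3 | $2,602.78 | $15.50 | $1,309.14 | $1,309.14
4 | $1,309.14 | $15.50 | $1,324.64 | $0.00

$1,324.64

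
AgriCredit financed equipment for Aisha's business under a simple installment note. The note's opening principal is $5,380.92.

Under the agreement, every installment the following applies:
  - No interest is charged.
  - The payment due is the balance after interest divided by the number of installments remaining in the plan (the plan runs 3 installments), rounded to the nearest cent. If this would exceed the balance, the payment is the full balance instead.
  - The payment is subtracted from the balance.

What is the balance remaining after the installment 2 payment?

Installment 1: $5,380.92 − $1,793.64 → $3,587.28
Installment 2: $3,587.28 − $1,793.64 → $1,793.64

$1,793.64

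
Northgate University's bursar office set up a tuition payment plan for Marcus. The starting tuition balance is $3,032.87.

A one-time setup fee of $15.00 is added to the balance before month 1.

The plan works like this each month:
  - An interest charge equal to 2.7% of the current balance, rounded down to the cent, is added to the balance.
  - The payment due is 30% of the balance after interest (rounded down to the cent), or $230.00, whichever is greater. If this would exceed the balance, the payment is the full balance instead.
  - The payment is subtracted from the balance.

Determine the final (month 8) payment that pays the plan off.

$155.14

Month 1: $3,047.87 +$82.29 interest = $3,130.16; pay $939.04 → $2,191.12
Month 2: $2,191.12 +$59.16 interest = $2,250.28; pay $675.08 → $1,575.20
Month 3: $1,575.20 +$42.53 interest = $1,617.73; pay $485.31 → $1,132.42
Month 4: $1,132.42 +$30.57 interest = $1,162.99; pay $348.89 → $814.10
Month 5: $814.10 +$21.98 interest = $836.08; pay $250.82 → $585.26
Month 6: $585.26 +$15.80 interest = $601.06; pay $230.00 → $371.06
Month 7: $371.06 +$10.01 interest = $381.07; pay $230.00 → $151.07
Month 8: $151.07 +$4.07 interest = $155.14; pay $155.14 → $0.00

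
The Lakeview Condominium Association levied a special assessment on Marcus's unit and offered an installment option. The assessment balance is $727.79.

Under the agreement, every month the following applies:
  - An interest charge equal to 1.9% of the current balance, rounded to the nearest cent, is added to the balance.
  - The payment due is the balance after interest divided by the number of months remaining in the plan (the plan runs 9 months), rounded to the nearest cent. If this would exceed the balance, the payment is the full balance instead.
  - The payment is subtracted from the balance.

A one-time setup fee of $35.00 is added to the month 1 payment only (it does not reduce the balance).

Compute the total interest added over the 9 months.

$72.77

Month 1: opening $727.79; interest $13.83 → $741.62; payment $82.40 (+ $35.00 fee); balance $659.22
Month 2: opening $659.22; interest $12.53 → $671.75; payment $83.97; balance $587.78
Month 3: opening $587.78; interest $11.17 → $598.95; payment $85.56; balance $513.39
Month 4: opening $513.39; interest $9.75 → $523.14; payment $87.19; balance $435.95
Month 5: opening $435.95; interest $8.28 → $444.23; payment $88.85; balance $355.38
Month 6: opening $355.38; interest $6.75 → $362.13; payment $90.53; balance $271.60
Month 7: opening $271.60; interest $5.16 → $276.76; payment $92.25; balance $184.51
Month 8: opening $184.51; interest $3.51 → $188.02; payment $94.01; balance $94.01
Month 9: opening $94.01; interest $1.79 → $95.80; payment $95.80; balance $0.00
Total interest: $13.83 + $12.53 + $11.17 + $9.75 + $8.28 + $6.75 + $5.16 + $3.51 + $1.79 = $72.77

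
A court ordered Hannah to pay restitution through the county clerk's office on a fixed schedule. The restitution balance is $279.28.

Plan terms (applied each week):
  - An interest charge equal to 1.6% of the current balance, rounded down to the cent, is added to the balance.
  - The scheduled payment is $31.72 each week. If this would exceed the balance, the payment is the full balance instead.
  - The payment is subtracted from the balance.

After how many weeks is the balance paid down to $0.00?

# | Opening | Interest | Payment | End bal
1 | $279.28 | $4.46 | $31.72 | $252.02
2 | $252.02 | $4.03 | $31.72 | $224.33
3 | $224.33 | $3.58 | $31.72 | $196.19
4 | $196.19 | $3.13 | $31.72 | $167.60
5 | $167.60 | $2.68 | $31.72 | $138.56
6 | $138.56 | $2.21 | $31.72 | $109.05
7 | $109.05 | $1.74 | $31.72 | $79.07
8 | $79.07 | $1.26 | $31.72 | $48.61
9 | $48.61 | $0.77 | $31.72 | $17.66
10 | $17.66 | $0.28 | $17.94 | $0.00
Balance reaches $0.00 in week 10.

10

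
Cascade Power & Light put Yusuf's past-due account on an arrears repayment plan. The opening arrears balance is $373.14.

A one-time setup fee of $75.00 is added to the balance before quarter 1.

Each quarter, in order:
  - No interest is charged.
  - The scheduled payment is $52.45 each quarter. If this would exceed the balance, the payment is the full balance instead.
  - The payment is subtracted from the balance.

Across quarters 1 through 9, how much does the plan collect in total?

$448.14

Quarter 1: $448.14 − $52.45 → $395.69
Quarter 2: $395.69 − $52.45 → $343.24
Quarter 3: $343.24 − $52.45 → $290.79
Quarter 4: $290.79 − $52.45 → $238.34
Quarter 5: $238.34 − $52.45 → $185.89
Quarter 6: $185.89 − $52.45 → $133.44
Quarter 7: $133.44 − $52.45 → $80.99
Quarter 8: $80.99 − $52.45 → $28.54
Quarter 9: $28.54 − $28.54 → $0.00
Total paid: $448.14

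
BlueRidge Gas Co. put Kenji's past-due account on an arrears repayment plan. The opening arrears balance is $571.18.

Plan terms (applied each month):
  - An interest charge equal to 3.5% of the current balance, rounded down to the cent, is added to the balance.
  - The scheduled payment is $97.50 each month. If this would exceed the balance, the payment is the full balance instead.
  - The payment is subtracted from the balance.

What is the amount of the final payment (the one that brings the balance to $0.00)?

$65.68

# | Opening | Interest | Payment | End bal
1 | $571.18 | $19.99 | $97.50 | $493.67
2 | $493.67 | $17.27 | $97.50 | $413.44
3 | $413.44 | $14.47 | $97.50 | $330.41
4 | $330.41 | $11.56 | $97.50 | $244.47
5 | $244.47 | $8.55 | $97.50 | $155.52
6 | $155.52 | $5.44 | $97.50 | $63.46
7 | $63.46 | $2.22 | $65.68 | $0.00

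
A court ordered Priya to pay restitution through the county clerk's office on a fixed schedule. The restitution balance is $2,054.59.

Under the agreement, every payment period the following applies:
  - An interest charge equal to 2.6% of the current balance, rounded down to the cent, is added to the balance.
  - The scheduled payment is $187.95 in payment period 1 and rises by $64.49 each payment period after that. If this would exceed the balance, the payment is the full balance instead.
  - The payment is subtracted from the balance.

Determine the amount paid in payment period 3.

$316.93

Payment period 1: opening $2,054.59; interest $53.41 → $2,108.00; payment $187.95; balance $1,920.05
Payment period 2: opening $1,920.05; interest $49.92 → $1,969.97; payment $252.44; balance $1,717.53
Payment period 3: opening $1,717.53; interest $44.65 → $1,762.18; payment $316.93; balance $1,445.25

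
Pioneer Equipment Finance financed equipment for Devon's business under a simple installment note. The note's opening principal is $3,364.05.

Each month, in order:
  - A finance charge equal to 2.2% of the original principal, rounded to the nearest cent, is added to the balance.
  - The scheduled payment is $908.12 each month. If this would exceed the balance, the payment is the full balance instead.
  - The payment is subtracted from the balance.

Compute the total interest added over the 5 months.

$370.05

Month 1: opening $3,364.05; interest $74.01 → $3,438.06; payment $908.12; balance $2,529.94
Month 2: opening $2,529.94; interest $74.01 → $2,603.95; payment $908.12; balance $1,695.83
Month 3: opening $1,695.83; interest $74.01 → $1,769.84; payment $908.12; balance $861.72
Month 4: opening $861.72; interest $74.01 → $935.73; payment $908.12; balance $27.61
Month 5: opening $27.61; interest $74.01 → $101.62; payment $101.62; balance $0.00
Total interest: $74.01 + $74.01 + $74.01 + $74.01 + $74.01 = $370.05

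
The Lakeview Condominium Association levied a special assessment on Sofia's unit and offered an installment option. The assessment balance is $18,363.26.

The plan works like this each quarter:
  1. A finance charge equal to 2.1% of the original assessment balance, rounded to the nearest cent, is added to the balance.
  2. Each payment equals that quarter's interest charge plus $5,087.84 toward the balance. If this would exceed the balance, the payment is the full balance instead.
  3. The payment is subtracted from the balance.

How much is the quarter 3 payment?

# | Opening | Interest | Payment | End bal
1 | $18,363.26 | $385.63 | $5,473.47 | $13,275.42
2 | $13,275.42 | $385.63 | $5,473.47 | $8,187.58
3 | $8,187.58 | $385.63 | $5,473.47 | $3,099.74

$5,473.47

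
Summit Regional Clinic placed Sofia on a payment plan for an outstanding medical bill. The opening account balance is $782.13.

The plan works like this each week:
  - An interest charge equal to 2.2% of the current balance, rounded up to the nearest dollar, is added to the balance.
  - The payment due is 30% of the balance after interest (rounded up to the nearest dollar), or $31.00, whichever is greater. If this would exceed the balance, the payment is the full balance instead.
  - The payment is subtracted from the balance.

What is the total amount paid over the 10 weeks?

# | Opening | Interest | Payment | End bal
1 | $782.13 | $18.00 | $241.00 | $559.13
2 | $559.13 | $13.00 | $172.00 | $400.13
3 | $400.13 | $9.00 | $123.00 | $286.13
4 | $286.13 | $7.00 | $88.00 | $205.13
5 | $205.13 | $5.00 | $64.00 | $146.13
6 | $146.13 | $4.00 | $46.00 | $104.13
7 | $104.13 | $3.00 | $33.00 | $74.13
8 | $74.13 | $2.00 | $31.00 | $45.13
9 | $45.13 | $1.00 | $31.00 | $15.13
10 | $15.13 | $1.00 | $16.13 | $0.00
Total paid: $845.13

$845.13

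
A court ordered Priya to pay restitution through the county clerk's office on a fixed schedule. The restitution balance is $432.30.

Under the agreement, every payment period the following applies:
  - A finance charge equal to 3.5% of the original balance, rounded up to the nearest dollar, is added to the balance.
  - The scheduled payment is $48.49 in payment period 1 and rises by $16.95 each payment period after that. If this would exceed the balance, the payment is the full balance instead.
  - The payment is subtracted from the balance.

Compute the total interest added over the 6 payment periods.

Payment period 1: $432.30 +$16.00 interest = $448.30; pay $48.49 → $399.81
Payment period 2: $399.81 +$16.00 interest = $415.81; pay $65.44 → $350.37
Payment period 3: $350.37 +$16.00 interest = $366.37; pay $82.39 → $283.98
Payment period 4: $283.98 +$16.00 interest = $299.98; pay $99.34 → $200.64
Payment period 5: $200.64 +$16.00 interest = $216.64; pay $116.29 → $100.35
Payment period 6: $100.35 +$16.00 interest = $116.35; pay $116.35 → $0.00
Total interest: $16.00 + $16.00 + $16.00 + $16.00 + $16.00 + $16.00 = $96.00

$96.00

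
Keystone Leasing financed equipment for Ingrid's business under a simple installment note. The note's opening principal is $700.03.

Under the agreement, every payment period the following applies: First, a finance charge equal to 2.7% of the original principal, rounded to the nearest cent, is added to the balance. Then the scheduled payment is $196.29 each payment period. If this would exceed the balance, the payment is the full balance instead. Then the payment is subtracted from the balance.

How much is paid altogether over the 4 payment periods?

Payment period 1: opening $700.03; interest $18.90 → $718.93; payment $196.29; balance $522.64
Payment period 2: opening $522.64; interest $18.90 → $541.54; payment $196.29; balance $345.25
Payment period 3: opening $345.25; interest $18.90 → $364.15; payment $196.29; balance $167.86
Payment period 4: opening $167.86; interest $18.90 → $186.76; payment $186.76; balance $0.00
Total paid: $775.63

$775.63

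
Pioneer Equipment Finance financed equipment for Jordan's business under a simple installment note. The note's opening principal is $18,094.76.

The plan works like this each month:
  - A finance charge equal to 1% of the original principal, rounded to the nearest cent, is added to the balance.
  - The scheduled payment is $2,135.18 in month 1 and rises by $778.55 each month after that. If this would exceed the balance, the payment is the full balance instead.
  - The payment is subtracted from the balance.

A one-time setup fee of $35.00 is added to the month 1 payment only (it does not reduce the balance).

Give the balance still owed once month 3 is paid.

Month 1: opening $18,094.76; interest $180.95 → $18,275.71; payment $2,135.18 (+ $35.00 fee); balance $16,140.53
Month 2: opening $16,140.53; interest $180.95 → $16,321.48; payment $2,913.73; balance $13,407.75
Month 3: opening $13,407.75; interest $180.95 → $13,588.70; payment $3,692.28; balance $9,896.42

$9,896.42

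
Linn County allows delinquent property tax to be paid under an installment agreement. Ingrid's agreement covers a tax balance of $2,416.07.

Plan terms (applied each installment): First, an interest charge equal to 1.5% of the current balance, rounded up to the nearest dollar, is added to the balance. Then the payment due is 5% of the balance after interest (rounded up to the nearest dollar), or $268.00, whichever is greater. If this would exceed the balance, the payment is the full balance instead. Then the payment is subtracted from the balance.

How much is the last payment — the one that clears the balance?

# | Opening | Interest | Payment | End bal
1 | $2,416.07 | $37.00 | $268.00 | $2,185.07
2 | $2,185.07 | $33.00 | $268.00 | $1,950.07
3 | $1,950.07 | $30.00 | $268.00 | $1,712.07
4 | $1,712.07 | $26.00 | $268.00 | $1,470.07
5 | $1,470.07 | $23.00 | $268.00 | $1,225.07
6 | $1,225.07 | $19.00 | $268.00 | $976.07
7 | $976.07 | $15.00 | $268.00 | $723.07
8 | $723.07 | $11.00 | $268.00 | $466.07
9 | $466.07 | $7.00 | $268.00 | $205.07
10 | $205.07 | $4.00 | $209.07 | $0.00

$209.07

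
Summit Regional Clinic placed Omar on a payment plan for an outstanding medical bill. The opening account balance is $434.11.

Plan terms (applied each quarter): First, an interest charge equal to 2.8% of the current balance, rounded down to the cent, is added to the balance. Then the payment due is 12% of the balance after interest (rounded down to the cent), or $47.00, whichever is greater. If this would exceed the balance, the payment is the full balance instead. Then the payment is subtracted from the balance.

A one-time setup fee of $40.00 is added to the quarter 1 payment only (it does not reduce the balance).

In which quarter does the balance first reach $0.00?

11

Quarter 1: opening $434.11; interest $12.15 → $446.26; payment $53.55 (+ $40.00 fee); balance $392.71
Quarter 2: opening $392.71; interest $10.99 → $403.70; payment $48.44; balance $355.26
Quarter 3: opening $355.26; interest $9.94 → $365.20; payment $47.00; balance $318.20
Quarter 4: opening $318.20; interest $8.90 → $327.10; payment $47.00; balance $280.10
Quarter 5: opening $280.10; interest $7.84 → $287.94; payment $47.00; balance $240.94
Quarter 6: opening $240.94; interest $6.74 → $247.68; payment $47.00; balance $200.68
Quarter 7: opening $200.68; interest $5.61 → $206.29; payment $47.00; balance $159.29
Quarter 8: opening $159.29; interest $4.46 → $163.75; payment $47.00; balance $116.75
Quarter 9: opening $116.75; interest $3.26 → $120.01; payment $47.00; balance $73.01
Quarter 10: opening $73.01; interest $2.04 → $75.05; payment $47.00; balance $28.05
Quarter 11: opening $28.05; interest $0.78 → $28.83; payment $28.83; balance $0.00
Balance reaches $0.00 in quarter 11.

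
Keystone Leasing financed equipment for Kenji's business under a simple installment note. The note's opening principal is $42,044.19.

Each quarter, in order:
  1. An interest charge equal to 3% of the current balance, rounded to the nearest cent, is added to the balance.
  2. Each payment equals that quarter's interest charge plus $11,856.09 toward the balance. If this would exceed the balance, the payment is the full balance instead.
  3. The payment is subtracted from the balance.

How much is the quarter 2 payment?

# | Opening | Interest | Payment | End bal
1 | $42,044.19 | $1,261.33 | $13,117.42 | $30,188.10
2 | $30,188.10 | $905.64 | $12,761.73 | $18,332.01

$12,761.73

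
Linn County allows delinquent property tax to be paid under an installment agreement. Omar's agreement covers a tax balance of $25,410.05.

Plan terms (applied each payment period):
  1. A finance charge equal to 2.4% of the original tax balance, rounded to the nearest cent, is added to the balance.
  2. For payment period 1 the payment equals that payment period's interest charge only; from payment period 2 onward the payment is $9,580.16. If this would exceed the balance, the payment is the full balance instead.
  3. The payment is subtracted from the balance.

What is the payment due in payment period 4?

$8,079.25

Payment period 1: $25,410.05 +$609.84 interest = $26,019.89; pay $609.84 → $25,410.05
Payment period 2: $25,410.05 +$609.84 interest = $26,019.89; pay $9,580.16 → $16,439.73
Payment period 3: $16,439.73 +$609.84 interest = $17,049.57; pay $9,580.16 → $7,469.41
Payment period 4: $7,469.41 +$609.84 interest = $8,079.25; pay $8,079.25 → $0.00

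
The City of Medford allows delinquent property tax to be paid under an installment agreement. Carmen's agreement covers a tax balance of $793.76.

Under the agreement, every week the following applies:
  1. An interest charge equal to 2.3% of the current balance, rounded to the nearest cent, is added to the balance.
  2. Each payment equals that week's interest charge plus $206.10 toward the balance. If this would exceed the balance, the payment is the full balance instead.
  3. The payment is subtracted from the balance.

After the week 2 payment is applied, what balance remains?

Week 1: opening $793.76; interest $18.26 → $812.02; payment $224.36; balance $587.66
Week 2: opening $587.66; interest $13.52 → $601.18; payment $219.62; balance $381.56

$381.56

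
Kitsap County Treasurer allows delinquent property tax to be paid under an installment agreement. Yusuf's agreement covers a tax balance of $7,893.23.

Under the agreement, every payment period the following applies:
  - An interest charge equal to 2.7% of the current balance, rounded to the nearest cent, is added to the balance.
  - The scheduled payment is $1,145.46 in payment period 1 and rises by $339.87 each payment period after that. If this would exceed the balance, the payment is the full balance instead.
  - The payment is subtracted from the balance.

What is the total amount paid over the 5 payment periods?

Payment period 1: opening $7,893.23; interest $213.12 → $8,106.35; payment $1,145.46; balance $6,960.89
Payment period 2: opening $6,960.89; interest $187.94 → $7,148.83; payment $1,485.33; balance $5,663.50
Payment period 3: opening $5,663.50; interest $152.91 → $5,816.41; payment $1,825.20; balance $3,991.21
Payment period 4: opening $3,991.21; interest $107.76 → $4,098.97; payment $2,165.07; balance $1,933.90
Payment period 5: opening $1,933.90; interest $52.22 → $1,986.12; payment $1,986.12; balance $0.00
Total paid: $8,607.18

$8,607.18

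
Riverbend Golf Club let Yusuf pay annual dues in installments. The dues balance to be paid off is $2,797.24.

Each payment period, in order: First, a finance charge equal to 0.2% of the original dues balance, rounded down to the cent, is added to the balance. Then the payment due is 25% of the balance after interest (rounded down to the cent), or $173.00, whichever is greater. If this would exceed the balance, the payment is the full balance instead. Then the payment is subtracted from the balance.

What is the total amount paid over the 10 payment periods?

Payment period 1: $2,797.24 +$5.59 interest = $2,802.83; pay $700.70 → $2,102.13
Payment period 2: $2,102.13 +$5.59 interest = $2,107.72; pay $526.93 → $1,580.79
Payment period 3: $1,580.79 +$5.59 interest = $1,586.38; pay $396.59 → $1,189.79
Payment period 4: $1,189.79 +$5.59 interest = $1,195.38; pay $298.84 → $896.54
Payment period 5: $896.54 +$5.59 interest = $902.13; pay $225.53 → $676.60
Payment period 6: $676.60 +$5.59 interest = $682.19; pay $173.00 → $509.19
Payment period 7: $509.19 +$5.59 interest = $514.78; pay $173.00 → $341.78
Payment period 8: $341.78 +$5.59 interest = $347.37; pay $173.00 → $174.37
Payment period 9: $174.37 +$5.59 interest = $179.96; pay $173.00 → $6.96
Payment period 10: $6.96 +$5.59 interest = $12.55; pay $12.55 → $0.00
Total paid: $2,853.14

$2,853.14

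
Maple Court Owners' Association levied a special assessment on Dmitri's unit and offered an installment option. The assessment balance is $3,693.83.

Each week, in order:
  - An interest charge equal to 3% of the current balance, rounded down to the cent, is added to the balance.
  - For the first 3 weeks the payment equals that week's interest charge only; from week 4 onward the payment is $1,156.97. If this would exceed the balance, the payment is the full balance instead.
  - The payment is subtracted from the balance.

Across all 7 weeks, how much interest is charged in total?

Week 1: opening $3,693.83; interest $110.81 → $3,804.64; payment $110.81; balance $3,693.83
Week 2: opening $3,693.83; interest $110.81 → $3,804.64; payment $110.81; balance $3,693.83
Week 3: opening $3,693.83; interest $110.81 → $3,804.64; payment $110.81; balance $3,693.83
Week 4: opening $3,693.83; interest $110.81 → $3,804.64; payment $1,156.97; balance $2,647.67
Week 5: opening $2,647.67; interest $79.43 → $2,727.10; payment $1,156.97; balance $1,570.13
Week 6: opening $1,570.13; interest $47.10 → $1,617.23; payment $1,156.97; balance $460.26
Week 7: opening $460.26; interest $13.80 → $474.06; payment $474.06; balance $0.00
Total interest: $110.81 + $110.81 + $110.81 + $110.81 + $79.43 + $47.10 + $13.80 = $583.57

$583.57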